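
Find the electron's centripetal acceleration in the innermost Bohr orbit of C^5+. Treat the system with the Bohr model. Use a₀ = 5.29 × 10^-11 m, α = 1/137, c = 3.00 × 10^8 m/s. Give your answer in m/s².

r = n²a₀/Z = 8.82 × 10^-12 m, v = Zαc/n = 1.31 × 10^7 m/s
a = v²/r = (1.31 × 10^7)² / 8.82 × 10^-12 = 1.96 × 10^25 m/s²

1.96 × 10^25 m/s²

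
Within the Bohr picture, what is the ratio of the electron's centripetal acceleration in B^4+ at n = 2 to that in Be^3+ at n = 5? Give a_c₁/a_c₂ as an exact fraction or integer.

a_c ∝ Z^3 · n^-4
a_c₁/a_c₂ = (5/4)^3 · (2/5)^-4 = 78125/1024

78125/1024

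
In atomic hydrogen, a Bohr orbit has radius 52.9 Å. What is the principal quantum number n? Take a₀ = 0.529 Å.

10

r_n = n²a₀/Z ⇒ n² = rZ/a₀ = 52.9 × 1 / 0.529 ≈ 100.00
n = 10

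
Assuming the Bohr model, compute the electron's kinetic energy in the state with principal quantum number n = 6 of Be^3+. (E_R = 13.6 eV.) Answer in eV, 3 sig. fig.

6.04 eV

For a Coulomb orbit the virial theorem gives K = −E_n.
E_n = −E_R·Z²/n², so K = E_R·Z²/n² = 13.6 × 4²/6² = 6.04 eV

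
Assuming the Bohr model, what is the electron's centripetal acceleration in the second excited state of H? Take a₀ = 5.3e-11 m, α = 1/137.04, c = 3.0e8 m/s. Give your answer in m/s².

1.1e21 m/s²

r = n²a₀/Z = 4.8e-10 m, v = Zαc/n = 7.3e5 m/s
a = v²/r = (7.3e5)² / 4.8e-10 = 1.1e21 m/s²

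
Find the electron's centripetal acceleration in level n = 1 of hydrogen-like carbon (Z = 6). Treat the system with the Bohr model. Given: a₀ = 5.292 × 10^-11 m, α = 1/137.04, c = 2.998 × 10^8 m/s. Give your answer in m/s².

1.953 × 10^25 m/s²

r = n²a₀/Z = 8.820 × 10^-12 m, v = Zαc/n = 1.313 × 10^7 m/s
a = v²/r = (1.313 × 10^7)² / 8.820 × 10^-12 = 1.953 × 10^25 m/s²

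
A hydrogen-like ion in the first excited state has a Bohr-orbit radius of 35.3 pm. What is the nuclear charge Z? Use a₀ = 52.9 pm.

6

r_n = n²a₀/Z ⇒ Z = n²a₀/r = 2² × 52.9 / 35.3 ≈ 5.99
Z = 6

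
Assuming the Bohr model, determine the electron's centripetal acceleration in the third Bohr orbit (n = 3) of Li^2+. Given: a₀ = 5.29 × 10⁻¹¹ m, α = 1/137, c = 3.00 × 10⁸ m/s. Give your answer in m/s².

r = n²a₀/Z = 1.59 × 10⁻¹⁰ m, v = Zαc/n = 2.19 × 10⁶ m/s
a = v²/r = (2.19 × 10⁶)² / 1.59 × 10⁻¹⁰ = 3.02 × 10²² m/s²

3.02 × 10²² m/s²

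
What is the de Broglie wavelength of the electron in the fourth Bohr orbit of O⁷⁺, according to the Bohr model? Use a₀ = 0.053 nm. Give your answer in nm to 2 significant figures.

0.17 nm

The Bohr quantisation condition is nλ = 2πr_n.
r_n = n²a₀/Z = 0.11 nm
λ = 2πr_n/n = 2π·0.11/4 = 0.17 nm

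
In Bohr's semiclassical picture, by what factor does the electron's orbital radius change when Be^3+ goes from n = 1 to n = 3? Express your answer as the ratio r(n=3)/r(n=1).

9

r ∝ Z^-1 · n^2; with Z fixed, r ∝ n^2.
r(n=3)/r(n=1) = (3/1)^2 = 9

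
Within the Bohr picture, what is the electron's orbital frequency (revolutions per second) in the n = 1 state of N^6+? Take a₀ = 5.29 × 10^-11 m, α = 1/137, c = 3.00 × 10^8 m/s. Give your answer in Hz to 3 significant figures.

r = n²a₀/Z = 7.56 × 10^-12 m, v = Zαc/n = 1.53 × 10^7 m/s
f = v/(2πr) = 3.23 × 10^17 Hz

3.23 × 10^17 Hz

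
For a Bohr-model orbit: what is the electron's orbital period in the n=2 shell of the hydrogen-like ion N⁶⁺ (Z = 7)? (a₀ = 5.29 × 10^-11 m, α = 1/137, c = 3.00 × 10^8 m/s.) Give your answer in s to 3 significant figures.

2.48 × 10^-17 s

r = n²a₀/Z = 2²·5.29 × 10^-11/7 = 3.02 × 10^-11 m
v = Zαc/n = 7·0.00730·3.00 × 10^8/2 = 7.66 × 10^6 m/s
T = 2πr/v = 2.48 × 10^-17 s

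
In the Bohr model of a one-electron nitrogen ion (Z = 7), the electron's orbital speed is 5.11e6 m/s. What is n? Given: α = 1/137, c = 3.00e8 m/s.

3

v_n = Zαc/n ⇒ n = Zαc/v = 7 × 0.00730 × 3.00e8 / 5.11e6 ≈ 3.00
n = 3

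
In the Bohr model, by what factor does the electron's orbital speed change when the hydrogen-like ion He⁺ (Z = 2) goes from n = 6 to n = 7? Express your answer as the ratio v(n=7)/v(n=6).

v ∝ Z^1 · n^-1; with Z fixed, v ∝ n^-1.
v(n=7)/v(n=6) = (7/6)^-1 = 6/7

6/7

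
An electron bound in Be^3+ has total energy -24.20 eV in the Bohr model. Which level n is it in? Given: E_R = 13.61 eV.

E_n = −E_R Z²/n² ⇒ n² = E_R Z²/(−E_n) = 13.61 × 4² / 24.20 ≈ 9.00
n = 3

3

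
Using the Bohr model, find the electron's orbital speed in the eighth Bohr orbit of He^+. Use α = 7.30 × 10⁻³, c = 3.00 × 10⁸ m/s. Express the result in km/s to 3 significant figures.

548 km/s

v_n = Zαc/n = 2 × 0.00730 × 3.00 × 10⁸ / 8
    = 548 km/s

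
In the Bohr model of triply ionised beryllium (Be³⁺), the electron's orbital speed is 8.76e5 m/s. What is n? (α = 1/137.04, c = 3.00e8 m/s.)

v_n = Zαc/n ⇒ n = Zαc/v = 4 × 0.00730 × 3.00e8 / 8.76e5 ≈ 10.00
n = 10

10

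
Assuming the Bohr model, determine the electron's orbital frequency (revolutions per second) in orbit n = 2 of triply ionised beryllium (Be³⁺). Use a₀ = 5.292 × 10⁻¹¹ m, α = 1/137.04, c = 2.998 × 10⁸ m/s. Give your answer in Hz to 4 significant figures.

r = n²a₀/Z = 5.292 × 10⁻¹¹ m, v = Zαc/n = 4.375 × 10⁶ m/s
f = v/(2πr) = 1.316 × 10¹⁶ Hz

1.316 × 10¹⁶ Hz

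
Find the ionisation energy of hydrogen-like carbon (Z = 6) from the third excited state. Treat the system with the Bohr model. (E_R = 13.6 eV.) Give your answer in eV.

E_n = −E_R·Z²/n² = −13.6 × 6²/4² eV = -30.6 eV
Ionisation energy = −E_n = 30.6 eV

30.6 eV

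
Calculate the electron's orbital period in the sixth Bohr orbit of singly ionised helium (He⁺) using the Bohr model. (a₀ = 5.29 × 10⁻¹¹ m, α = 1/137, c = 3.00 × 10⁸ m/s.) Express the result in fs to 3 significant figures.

r = n²a₀/Z = 6²·5.29 × 10⁻¹¹/2 = 9.52 × 10⁻¹⁰ m
v = Zαc/n = 2·0.00730·3.00 × 10⁸/6 = 7.30 × 10⁵ m/s
T = 2πr/v = 8.20 × 10⁻¹⁵ s = 8.20 fs

8.20 fs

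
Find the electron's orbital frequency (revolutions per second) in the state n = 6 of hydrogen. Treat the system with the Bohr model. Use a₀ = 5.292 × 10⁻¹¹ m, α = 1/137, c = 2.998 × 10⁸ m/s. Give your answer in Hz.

3.047 × 10¹³ Hz

r = n²a₀/Z = 1.905 × 10⁻⁹ m, v = Zαc/n = 3.647 × 10⁵ m/s
f = v/(2πr) = 3.047 × 10¹³ Hz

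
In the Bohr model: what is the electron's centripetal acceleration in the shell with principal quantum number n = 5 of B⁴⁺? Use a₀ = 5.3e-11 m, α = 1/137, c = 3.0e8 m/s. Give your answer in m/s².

1.8e22 m/s²

r = n²a₀/Z = 2.6e-10 m, v = Zαc/n = 2.2e6 m/s
a = v²/r = (2.2e6)² / 2.6e-10 = 1.8e22 m/s²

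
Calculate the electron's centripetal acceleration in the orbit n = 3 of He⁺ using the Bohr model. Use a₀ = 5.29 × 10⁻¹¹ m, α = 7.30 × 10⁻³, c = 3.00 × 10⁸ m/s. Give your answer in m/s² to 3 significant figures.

r = n²a₀/Z = 2.38 × 10⁻¹⁰ m, v = Zαc/n = 1.46 × 10⁶ m/s
a = v²/r = (1.46 × 10⁶)² / 2.38 × 10⁻¹⁰ = 8.95 × 10²¹ m/s²

8.95 × 10²¹ m/s²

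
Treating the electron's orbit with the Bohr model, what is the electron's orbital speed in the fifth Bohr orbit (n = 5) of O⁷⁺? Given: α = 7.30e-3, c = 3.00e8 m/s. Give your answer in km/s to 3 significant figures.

v_n = Zαc/n = 8 × 0.00730 × 3.00e8 / 5
    = 3500 km/s

3500 km/s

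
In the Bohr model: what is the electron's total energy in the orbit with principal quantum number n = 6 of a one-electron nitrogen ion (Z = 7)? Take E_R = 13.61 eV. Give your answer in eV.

-18.52 eV

E_n = −E_R·Z²/n² = −13.61 × 7²/6² = -18.52 eV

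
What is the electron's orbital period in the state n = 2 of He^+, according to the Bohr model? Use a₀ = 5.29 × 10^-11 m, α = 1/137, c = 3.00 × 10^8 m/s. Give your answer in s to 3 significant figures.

r = n²a₀/Z = 2²·5.29 × 10^-11/2 = 1.06 × 10^-10 m
v = Zαc/n = 2·0.00730·3.00 × 10^8/2 = 2.19 × 10^6 m/s
T = 2πr/v = 3.04 × 10^-16 s

3.04 × 10^-16 s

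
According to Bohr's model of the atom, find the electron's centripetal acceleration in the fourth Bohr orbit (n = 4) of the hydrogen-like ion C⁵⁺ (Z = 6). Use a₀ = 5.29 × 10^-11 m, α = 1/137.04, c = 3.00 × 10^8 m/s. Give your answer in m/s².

7.64 × 10^22 m/s²

r = n²a₀/Z = 1.41 × 10^-10 m, v = Zαc/n = 3.28 × 10^6 m/s
a = v²/r = (3.28 × 10^6)² / 1.41 × 10^-10 = 7.64 × 10^22 m/s²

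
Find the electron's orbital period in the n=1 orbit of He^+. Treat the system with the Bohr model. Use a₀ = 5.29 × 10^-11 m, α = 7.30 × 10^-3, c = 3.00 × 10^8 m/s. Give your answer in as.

r = n²a₀/Z = 1²·5.29 × 10^-11/2 = 2.65 × 10^-11 m
v = Zαc/n = 2·0.00730·3.00 × 10^8/1 = 4.38 × 10^6 m/s
T = 2πr/v = 3.79 × 10^-17 s = 37.9 as

37.9 as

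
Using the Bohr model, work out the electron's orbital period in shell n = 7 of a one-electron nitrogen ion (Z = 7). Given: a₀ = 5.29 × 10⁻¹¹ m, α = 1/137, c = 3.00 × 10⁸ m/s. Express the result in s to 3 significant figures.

r = n²a₀/Z = 7²·5.29 × 10⁻¹¹/7 = 3.70 × 10⁻¹⁰ m
v = Zαc/n = 7·0.00730·3.00 × 10⁸/7 = 2.19 × 10⁶ m/s
T = 2πr/v = 1.06 × 10⁻¹⁵ s

1.06 × 10⁻¹⁵ s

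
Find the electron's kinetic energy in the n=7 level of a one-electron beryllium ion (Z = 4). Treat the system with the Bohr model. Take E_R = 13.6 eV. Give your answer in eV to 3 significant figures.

For a Coulomb orbit the virial theorem gives K = −E_n.
E_n = −E_R·Z²/n², so K = E_R·Z²/n² = 13.6 × 4²/7² = 4.44 eV

4.44 eV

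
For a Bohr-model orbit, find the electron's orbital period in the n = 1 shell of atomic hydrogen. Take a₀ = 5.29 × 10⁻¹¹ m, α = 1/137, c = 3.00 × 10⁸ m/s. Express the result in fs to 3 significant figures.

r = n²a₀/Z = 1²·5.29 × 10⁻¹¹/1 = 5.29 × 10⁻¹¹ m
v = Zαc/n = 1·0.00730·3.00 × 10⁸/1 = 2.19 × 10⁶ m/s
T = 2πr/v = 1.52 × 10⁻¹⁶ s = 0.152 fs

0.152 fs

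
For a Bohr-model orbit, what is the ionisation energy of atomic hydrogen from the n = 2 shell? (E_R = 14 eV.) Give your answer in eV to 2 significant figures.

3.5 eV

E_n = −E_R·Z²/n² = −14 × 1²/2² eV = -3.5 eV
Ionisation energy = −E_n = 3.5 eV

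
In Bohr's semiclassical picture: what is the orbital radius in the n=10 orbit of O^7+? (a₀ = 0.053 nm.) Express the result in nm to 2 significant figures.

r_n = n²a₀/Z = 10² × 0.053 / 8
    = 100 × 0.053 / 8 = 0.66 nm

0.66 nm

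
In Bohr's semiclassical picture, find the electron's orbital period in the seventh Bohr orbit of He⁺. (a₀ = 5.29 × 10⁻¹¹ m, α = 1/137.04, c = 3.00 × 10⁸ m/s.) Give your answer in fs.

13.0 fs

r = n²a₀/Z = 7²·5.29 × 10⁻¹¹/2 = 1.30 × 10⁻⁹ m
v = Zαc/n = 2·0.00730·3.00 × 10⁸/7 = 6.25 × 10⁵ m/s
T = 2πr/v = 1.30 × 10⁻¹⁴ s = 13.0 fs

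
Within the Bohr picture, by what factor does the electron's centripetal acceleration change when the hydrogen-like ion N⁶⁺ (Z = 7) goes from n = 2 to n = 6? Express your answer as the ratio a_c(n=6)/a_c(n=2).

1/81

a_c ∝ Z^3 · n^-4; with Z fixed, a_c ∝ n^-4.
a_c(n=6)/a_c(n=2) = (6/2)^-4 = 1/81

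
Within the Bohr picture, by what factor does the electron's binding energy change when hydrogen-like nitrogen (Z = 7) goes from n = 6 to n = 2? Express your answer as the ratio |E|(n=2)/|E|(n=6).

9

|E| ∝ Z^2 · n^-2; with Z fixed, |E| ∝ n^-2.
|E|(n=2)/|E|(n=6) = (2/6)^-2 = 9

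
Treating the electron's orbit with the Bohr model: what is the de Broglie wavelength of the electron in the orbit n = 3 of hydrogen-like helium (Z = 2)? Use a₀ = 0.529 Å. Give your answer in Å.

4.99 Å

The Bohr quantisation condition is nλ = 2πr_n.
r_n = n²a₀/Z = 2.38 Å
λ = 2πr_n/n = 2π·2.38/3 = 4.99 Å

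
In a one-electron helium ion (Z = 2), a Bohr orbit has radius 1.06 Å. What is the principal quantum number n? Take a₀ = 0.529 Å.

r_n = n²a₀/Z ⇒ n² = rZ/a₀ = 1.06 × 2 / 0.529 ≈ 4.01
n = 2

2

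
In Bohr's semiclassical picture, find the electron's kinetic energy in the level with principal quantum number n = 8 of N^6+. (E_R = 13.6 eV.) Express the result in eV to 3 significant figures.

10.4 eV

For a Coulomb orbit the virial theorem gives K = −E_n.
E_n = −E_R·Z²/n², so K = E_R·Z²/n² = 13.6 × 7²/8² = 10.4 eV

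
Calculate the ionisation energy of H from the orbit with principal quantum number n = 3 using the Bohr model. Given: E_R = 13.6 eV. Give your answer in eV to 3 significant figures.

E_n = −E_R·Z²/n² = −13.6 × 1²/3² eV = -1.51 eV
Ionisation energy = −E_n = 1.51 eV

1.51 eV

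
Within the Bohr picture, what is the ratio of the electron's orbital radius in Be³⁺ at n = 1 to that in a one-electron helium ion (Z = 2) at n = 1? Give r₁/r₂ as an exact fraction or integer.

1/2

r ∝ Z^-1 · n^2
r₁/r₂ = (4/2)^-1 · (1/1)^2 = 1/2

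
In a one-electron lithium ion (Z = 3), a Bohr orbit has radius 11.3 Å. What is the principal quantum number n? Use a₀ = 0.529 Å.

r_n = n²a₀/Z ⇒ n² = rZ/a₀ = 11.3 × 3 / 0.529 ≈ 64.08
n = 8

8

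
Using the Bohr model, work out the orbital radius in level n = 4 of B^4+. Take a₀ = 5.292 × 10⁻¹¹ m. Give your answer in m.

1.693 × 10⁻¹⁰ m

r_n = n²a₀/Z = 4² × 5.292 × 10⁻¹¹ / 5
    = 16 × 5.292 × 10⁻¹¹ / 5 = 1.693 × 10⁻¹⁰ m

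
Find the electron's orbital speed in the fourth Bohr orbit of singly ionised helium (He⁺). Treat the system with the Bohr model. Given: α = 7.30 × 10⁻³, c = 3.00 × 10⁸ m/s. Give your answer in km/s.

v_n = Zαc/n = 2 × 0.00730 × 3.00 × 10⁸ / 4
    = 1100 km/s

1100 km/s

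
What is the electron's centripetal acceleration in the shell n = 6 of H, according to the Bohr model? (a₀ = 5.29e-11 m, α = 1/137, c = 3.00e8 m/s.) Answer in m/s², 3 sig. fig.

r = n²a₀/Z = 1.90e-9 m, v = Zαc/n = 3.65e5 m/s
a = v²/r = (3.65e5)² / 1.90e-9 = 6.99e19 m/s²

6.99e19 m/s²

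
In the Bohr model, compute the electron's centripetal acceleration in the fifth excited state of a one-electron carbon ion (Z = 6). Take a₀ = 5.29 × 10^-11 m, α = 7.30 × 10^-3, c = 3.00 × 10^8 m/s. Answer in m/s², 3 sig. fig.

1.51 × 10^22 m/s²

r = n²a₀/Z = 3.17 × 10^-10 m, v = Zαc/n = 2.19 × 10^6 m/s
a = v²/r = (2.19 × 10^6)² / 3.17 × 10^-10 = 1.51 × 10^22 m/s²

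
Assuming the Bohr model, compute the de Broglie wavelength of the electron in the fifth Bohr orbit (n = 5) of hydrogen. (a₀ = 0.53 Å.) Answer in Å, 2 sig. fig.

17 Å

The Bohr quantisation condition is nλ = 2πr_n.
r_n = n²a₀/Z = 13 Å
λ = 2πr_n/n = 2π·13/5 = 17 Å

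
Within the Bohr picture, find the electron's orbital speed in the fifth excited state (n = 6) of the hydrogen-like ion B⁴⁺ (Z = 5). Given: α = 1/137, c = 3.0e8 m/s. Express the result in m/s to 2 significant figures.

v_n = Zαc/n = 5 × 0.0073 × 3.0e8 / 6
    = 1.8e6 m/s

1.8e6 m/s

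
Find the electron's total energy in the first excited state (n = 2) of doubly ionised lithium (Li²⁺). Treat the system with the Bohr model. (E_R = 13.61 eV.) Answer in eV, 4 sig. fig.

E_n = −E_R·Z²/n² = −13.61 × 3²/2² = -30.62 eV

-30.62 eV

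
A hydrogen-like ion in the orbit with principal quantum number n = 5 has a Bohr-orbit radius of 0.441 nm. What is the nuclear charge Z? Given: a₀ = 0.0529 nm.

3

r_n = n²a₀/Z ⇒ Z = n²a₀/r = 5² × 0.0529 / 0.441 ≈ 3.00
Z = 3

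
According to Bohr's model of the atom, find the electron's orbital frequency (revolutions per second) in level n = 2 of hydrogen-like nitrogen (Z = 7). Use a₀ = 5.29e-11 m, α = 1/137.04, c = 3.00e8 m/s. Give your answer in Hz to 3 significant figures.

r = n²a₀/Z = 3.02e-11 m, v = Zαc/n = 7.66e6 m/s
f = v/(2πr) = 4.03e16 Hz

4.03e16 Hz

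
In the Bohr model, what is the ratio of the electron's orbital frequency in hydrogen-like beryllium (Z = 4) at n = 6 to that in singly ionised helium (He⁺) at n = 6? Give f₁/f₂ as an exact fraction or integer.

4

f ∝ Z^2 · n^-3
f₁/f₂ = (4/2)^2 · (6/6)^-3 = 4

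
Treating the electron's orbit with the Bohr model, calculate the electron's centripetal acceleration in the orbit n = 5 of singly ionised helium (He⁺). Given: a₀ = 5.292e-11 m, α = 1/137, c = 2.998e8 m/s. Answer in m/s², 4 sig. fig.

1.158e21 m/s²

r = n²a₀/Z = 6.615e-10 m, v = Zαc/n = 8.753e5 m/s
a = v²/r = (8.753e5)² / 6.615e-10 = 1.158e21 m/s²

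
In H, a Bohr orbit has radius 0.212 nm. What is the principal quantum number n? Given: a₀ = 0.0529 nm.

2

r_n = n²a₀/Z ⇒ n² = rZ/a₀ = 0.212 × 1 / 0.0529 ≈ 4.01
n = 2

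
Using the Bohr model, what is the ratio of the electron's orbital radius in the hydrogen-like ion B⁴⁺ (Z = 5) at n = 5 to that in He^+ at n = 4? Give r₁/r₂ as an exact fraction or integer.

r ∝ Z^-1 · n^2
r₁/r₂ = (5/2)^-1 · (5/4)^2 = 5/8

5/8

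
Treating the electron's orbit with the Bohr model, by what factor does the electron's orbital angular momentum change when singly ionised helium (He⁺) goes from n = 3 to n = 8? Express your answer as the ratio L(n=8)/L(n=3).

L = nℏ depends only on n, so L ∝ n.
L(n=8)/L(n=3) = (8/3)^1 = 8/3

8/3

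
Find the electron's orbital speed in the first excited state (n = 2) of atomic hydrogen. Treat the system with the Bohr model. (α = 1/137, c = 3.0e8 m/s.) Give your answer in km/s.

v_n = Zαc/n = 1 × 0.0073 × 3.0e8 / 2
    = 1100 km/s

1100 km/s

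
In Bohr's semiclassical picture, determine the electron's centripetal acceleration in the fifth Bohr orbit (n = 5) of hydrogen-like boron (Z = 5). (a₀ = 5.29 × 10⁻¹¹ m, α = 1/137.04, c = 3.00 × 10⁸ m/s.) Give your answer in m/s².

1.81 × 10²² m/s²

r = n²a₀/Z = 2.64 × 10⁻¹⁰ m, v = Zαc/n = 2.19 × 10⁶ m/s
a = v²/r = (2.19 × 10⁶)² / 2.64 × 10⁻¹⁰ = 1.81 × 10²² m/s²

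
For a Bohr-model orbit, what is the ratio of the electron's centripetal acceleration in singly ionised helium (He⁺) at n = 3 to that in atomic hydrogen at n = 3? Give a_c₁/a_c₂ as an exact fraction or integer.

a_c ∝ Z^3 · n^-4
a_c₁/a_c₂ = (2/1)^3 · (3/3)^-4 = 8

8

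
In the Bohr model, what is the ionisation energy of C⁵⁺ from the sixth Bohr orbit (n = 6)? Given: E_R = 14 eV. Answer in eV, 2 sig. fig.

14 eV

E_n = −E_R·Z²/n² = −14 × 6²/6² eV = -14 eV
Ionisation energy = −E_n = 14 eV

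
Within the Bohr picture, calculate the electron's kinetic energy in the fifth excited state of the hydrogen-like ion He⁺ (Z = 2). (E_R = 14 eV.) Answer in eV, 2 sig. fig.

1.6 eV

For a Coulomb orbit the virial theorem gives K = −E_n.
E_n = −E_R·Z²/n², so K = E_R·Z²/n² = 14 × 2²/6² = 1.6 eV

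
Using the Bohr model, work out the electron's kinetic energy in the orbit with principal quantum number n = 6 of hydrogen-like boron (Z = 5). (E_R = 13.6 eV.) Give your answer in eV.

9.44 eV

For a Coulomb orbit the virial theorem gives K = −E_n.
E_n = −E_R·Z²/n², so K = E_R·Z²/n² = 13.6 × 5²/6² = 9.44 eV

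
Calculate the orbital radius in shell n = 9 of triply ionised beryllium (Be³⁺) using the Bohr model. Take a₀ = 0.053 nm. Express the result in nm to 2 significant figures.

r_n = n²a₀/Z = 9² × 0.053 / 4
    = 81 × 0.053 / 4 = 1.1 nm

1.1 nm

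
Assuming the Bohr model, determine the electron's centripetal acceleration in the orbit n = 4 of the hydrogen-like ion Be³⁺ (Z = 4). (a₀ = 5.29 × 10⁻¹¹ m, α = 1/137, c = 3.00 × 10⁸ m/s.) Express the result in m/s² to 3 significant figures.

r = n²a₀/Z = 2.12 × 10⁻¹⁰ m, v = Zαc/n = 2.19 × 10⁶ m/s
a = v²/r = (2.19 × 10⁶)² / 2.12 × 10⁻¹⁰ = 2.27 × 10²² m/s²

2.27 × 10²² m/s²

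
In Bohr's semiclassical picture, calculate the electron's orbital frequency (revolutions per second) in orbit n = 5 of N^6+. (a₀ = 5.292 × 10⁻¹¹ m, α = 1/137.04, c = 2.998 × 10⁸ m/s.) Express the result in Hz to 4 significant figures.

r = n²a₀/Z = 1.890 × 10⁻¹⁰ m, v = Zαc/n = 3.063 × 10⁶ m/s
f = v/(2πr) = 2.579 × 10¹⁵ Hz

2.579 × 10¹⁵ Hz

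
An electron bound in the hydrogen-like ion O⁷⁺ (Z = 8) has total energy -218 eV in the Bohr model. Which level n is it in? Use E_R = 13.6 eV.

2

E_n = −E_R Z²/n² ⇒ n² = E_R Z²/(−E_n) = 13.6 × 8² / 218 ≈ 3.99
n = 2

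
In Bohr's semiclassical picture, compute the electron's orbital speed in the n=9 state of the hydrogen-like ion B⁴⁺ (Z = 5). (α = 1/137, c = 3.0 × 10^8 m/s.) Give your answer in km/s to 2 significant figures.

1200 km/s

v_n = Zαc/n = 5 × 0.0073 × 3.0 × 10^8 / 9
    = 1200 km/s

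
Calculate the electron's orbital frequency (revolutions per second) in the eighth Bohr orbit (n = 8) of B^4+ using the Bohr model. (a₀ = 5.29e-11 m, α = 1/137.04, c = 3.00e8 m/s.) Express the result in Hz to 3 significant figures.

r = n²a₀/Z = 6.77e-10 m, v = Zαc/n = 1.37e6 m/s
f = v/(2πr) = 3.22e14 Hz

3.22e14 Hz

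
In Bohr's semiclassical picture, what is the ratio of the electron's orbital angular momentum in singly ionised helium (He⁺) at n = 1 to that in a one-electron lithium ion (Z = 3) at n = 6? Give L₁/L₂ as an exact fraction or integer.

1/6

L = nℏ is independent of Z.
L₁/L₂ = n₁/n₂ = 1/6 = 1/6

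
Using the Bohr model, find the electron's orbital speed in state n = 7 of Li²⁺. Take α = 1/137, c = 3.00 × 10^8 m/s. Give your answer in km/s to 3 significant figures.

v_n = Zαc/n = 3 × 0.00730 × 3.00 × 10^8 / 7
    = 938 km/s

938 km/s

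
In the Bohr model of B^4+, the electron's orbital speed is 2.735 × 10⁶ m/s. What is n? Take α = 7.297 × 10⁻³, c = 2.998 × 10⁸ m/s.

v_n = Zαc/n ⇒ n = Zαc/v = 5 × 0.007297 × 2.998 × 10⁸ / 2.735 × 10⁶ ≈ 4.00
n = 4

4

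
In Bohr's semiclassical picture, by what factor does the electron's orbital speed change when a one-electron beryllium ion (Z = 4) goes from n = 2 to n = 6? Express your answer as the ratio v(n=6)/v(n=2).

1/3

v ∝ Z^1 · n^-1; with Z fixed, v ∝ n^-1.
v(n=6)/v(n=2) = (6/2)^-1 = 1/3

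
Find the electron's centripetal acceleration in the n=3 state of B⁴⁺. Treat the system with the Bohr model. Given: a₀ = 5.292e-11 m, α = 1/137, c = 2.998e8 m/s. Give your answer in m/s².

r = n²a₀/Z = 9.526e-11 m, v = Zαc/n = 3.647e6 m/s
a = v²/r = (3.647e6)² / 9.526e-11 = 1.396e23 m/s²

1.396e23 m/s²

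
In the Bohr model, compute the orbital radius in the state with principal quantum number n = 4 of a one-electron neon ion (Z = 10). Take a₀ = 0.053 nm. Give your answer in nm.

0.085 nm

r_n = n²a₀/Z = 4² × 0.053 / 10
    = 16 × 0.053 / 10 = 0.085 nm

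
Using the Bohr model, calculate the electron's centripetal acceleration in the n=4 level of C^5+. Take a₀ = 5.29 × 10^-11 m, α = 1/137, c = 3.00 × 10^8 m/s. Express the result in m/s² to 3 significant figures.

7.65 × 10^22 m/s²

r = n²a₀/Z = 1.41 × 10^-10 m, v = Zαc/n = 3.28 × 10^6 m/s
a = v²/r = (3.28 × 10^6)² / 1.41 × 10^-10 = 7.65 × 10^22 m/s²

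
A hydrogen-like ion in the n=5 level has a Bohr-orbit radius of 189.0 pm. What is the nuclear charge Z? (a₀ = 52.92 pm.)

7

r_n = n²a₀/Z ⇒ Z = n²a₀/r = 5² × 52.92 / 189.0 ≈ 7.00
Z = 7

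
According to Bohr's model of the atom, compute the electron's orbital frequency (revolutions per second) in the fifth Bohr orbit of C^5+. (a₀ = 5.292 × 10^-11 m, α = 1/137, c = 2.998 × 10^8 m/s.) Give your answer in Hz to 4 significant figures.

r = n²a₀/Z = 2.205 × 10^-10 m, v = Zαc/n = 2.626 × 10^6 m/s
f = v/(2πr) = 1.895 × 10^15 Hz

1.895 × 10^15 Hz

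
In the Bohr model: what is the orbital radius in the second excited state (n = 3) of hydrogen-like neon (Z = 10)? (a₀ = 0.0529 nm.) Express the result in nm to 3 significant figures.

0.0476 nm

r_n = n²a₀/Z = 3² × 0.0529 / 10
    = 9 × 0.0529 / 10 = 0.0476 nm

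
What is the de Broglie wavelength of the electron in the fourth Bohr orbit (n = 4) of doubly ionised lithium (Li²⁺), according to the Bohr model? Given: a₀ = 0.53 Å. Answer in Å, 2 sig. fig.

4.4 Å

The Bohr quantisation condition is nλ = 2πr_n.
r_n = n²a₀/Z = 2.8 Å
λ = 2πr_n/n = 2π·2.8/4 = 4.4 Å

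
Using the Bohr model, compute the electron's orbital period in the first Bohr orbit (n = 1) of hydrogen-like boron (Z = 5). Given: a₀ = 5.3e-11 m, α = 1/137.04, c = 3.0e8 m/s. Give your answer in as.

r = n²a₀/Z = 1²·5.3e-11/5 = 1.1e-11 m
v = Zαc/n = 5·0.0073·3.0e8/1 = 1.1e7 m/s
T = 2πr/v = 6.1e-18 s = 6.1 as

6.1 as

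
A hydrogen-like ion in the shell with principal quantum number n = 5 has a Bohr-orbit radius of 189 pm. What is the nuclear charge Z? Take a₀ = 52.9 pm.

r_n = n²a₀/Z ⇒ Z = n²a₀/r = 5² × 52.9 / 189 ≈ 7.00
Z = 7

7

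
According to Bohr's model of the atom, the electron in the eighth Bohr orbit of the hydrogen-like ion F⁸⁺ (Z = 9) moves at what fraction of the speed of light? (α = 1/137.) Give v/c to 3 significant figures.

0.00821

v_n = Zαc/n, so v/c = Zα/n = 9 × 0.00730 / 8 = 0.00821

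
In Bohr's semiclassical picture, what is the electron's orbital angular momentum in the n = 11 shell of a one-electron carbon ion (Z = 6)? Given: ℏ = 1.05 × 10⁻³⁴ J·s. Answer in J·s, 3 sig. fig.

L_n = nℏ = 11 × 1.05 × 10⁻³⁴ = 1.16 × 10⁻³³ J·s

1.16 × 10⁻³³ J·s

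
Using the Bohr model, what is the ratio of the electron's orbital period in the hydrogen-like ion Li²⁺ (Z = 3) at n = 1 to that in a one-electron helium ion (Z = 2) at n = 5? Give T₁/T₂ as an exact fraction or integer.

4/1125

T ∝ Z^-2 · n^3
T₁/T₂ = (3/2)^-2 · (1/5)^3 = 4/1125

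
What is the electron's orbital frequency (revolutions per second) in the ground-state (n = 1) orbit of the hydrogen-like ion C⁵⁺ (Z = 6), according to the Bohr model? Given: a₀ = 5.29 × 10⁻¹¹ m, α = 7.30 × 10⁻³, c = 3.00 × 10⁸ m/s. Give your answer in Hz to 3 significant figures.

2.37 × 10¹⁷ Hz

r = n²a₀/Z = 8.82 × 10⁻¹² m, v = Zαc/n = 1.31 × 10⁷ m/s
f = v/(2πr) = 2.37 × 10¹⁷ Hz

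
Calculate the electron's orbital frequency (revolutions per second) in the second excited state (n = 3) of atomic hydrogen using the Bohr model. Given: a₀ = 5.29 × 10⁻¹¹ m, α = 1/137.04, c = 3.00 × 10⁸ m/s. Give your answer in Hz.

2.44 × 10¹⁴ Hz

r = n²a₀/Z = 4.76 × 10⁻¹⁰ m, v = Zαc/n = 7.30 × 10⁵ m/s
f = v/(2πr) = 2.44 × 10¹⁴ Hz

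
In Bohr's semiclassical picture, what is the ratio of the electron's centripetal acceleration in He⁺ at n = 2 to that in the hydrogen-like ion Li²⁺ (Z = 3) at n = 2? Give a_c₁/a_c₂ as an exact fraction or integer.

8/27

a_c ∝ Z^3 · n^-4
a_c₁/a_c₂ = (2/3)^3 · (2/2)^-4 = 8/27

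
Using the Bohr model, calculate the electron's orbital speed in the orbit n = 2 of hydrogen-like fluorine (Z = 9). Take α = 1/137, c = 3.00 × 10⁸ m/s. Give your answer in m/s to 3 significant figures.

9.85 × 10⁶ m/s

v_n = Zαc/n = 9 × 0.00730 × 3.00 × 10⁸ / 2
    = 9.85 × 10⁶ m/s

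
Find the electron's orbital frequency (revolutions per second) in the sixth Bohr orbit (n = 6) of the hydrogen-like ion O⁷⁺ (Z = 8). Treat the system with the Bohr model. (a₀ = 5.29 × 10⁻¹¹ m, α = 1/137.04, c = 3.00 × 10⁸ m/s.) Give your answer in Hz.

1.95 × 10¹⁵ Hz

r = n²a₀/Z = 2.38 × 10⁻¹⁰ m, v = Zαc/n = 2.92 × 10⁶ m/s
f = v/(2πr) = 1.95 × 10¹⁵ Hz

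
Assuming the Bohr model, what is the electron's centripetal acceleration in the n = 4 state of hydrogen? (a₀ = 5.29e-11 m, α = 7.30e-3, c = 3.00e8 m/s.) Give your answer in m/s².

r = n²a₀/Z = 8.46e-10 m, v = Zαc/n = 5.47e5 m/s
a = v²/r = (5.47e5)² / 8.46e-10 = 3.54e20 m/s²

3.54e20 m/s²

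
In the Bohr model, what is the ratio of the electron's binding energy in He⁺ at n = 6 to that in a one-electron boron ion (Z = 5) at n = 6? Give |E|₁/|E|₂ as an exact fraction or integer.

|E| ∝ Z^2 · n^-2
|E|₁/|E|₂ = (2/5)^2 · (6/6)^-2 = 4/25

4/25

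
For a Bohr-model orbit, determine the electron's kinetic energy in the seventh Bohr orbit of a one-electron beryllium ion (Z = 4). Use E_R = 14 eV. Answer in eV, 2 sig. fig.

For a Coulomb orbit the virial theorem gives K = −E_n.
E_n = −E_R·Z²/n², so K = E_R·Z²/n² = 14 × 4²/7² = 4.6 eV

4.6 eV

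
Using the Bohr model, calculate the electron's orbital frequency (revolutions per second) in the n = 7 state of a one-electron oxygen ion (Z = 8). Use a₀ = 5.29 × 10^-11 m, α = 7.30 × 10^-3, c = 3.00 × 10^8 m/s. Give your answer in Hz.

1.23 × 10^15 Hz

r = n²a₀/Z = 3.24 × 10^-10 m, v = Zαc/n = 2.50 × 10^6 m/s
f = v/(2πr) = 1.23 × 10^15 Hz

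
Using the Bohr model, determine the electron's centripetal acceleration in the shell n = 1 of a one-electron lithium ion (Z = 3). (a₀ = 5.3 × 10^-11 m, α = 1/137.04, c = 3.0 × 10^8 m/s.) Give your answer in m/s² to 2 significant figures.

2.4 × 10^24 m/s²

r = n²a₀/Z = 1.8 × 10^-11 m, v = Zαc/n = 6.6 × 10^6 m/s
a = v²/r = (6.6 × 10^6)² / 1.8 × 10^-11 = 2.4 × 10^24 m/s²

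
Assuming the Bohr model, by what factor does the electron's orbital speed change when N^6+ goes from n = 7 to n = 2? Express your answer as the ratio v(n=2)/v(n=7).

7/2

v ∝ Z^1 · n^-1; with Z fixed, v ∝ n^-1.
v(n=2)/v(n=7) = (2/7)^-1 = 7/2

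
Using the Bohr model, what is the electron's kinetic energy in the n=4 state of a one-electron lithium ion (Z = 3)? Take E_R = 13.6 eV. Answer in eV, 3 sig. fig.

For a Coulomb orbit the virial theorem gives K = −E_n.
E_n = −E_R·Z²/n², so K = E_R·Z²/n² = 13.6 × 3²/4² = 7.65 eV

7.65 eV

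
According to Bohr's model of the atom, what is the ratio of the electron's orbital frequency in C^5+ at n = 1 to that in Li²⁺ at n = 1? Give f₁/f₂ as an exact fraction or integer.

4

f ∝ Z^2 · n^-3
f₁/f₂ = (6/3)^2 · (1/1)^-3 = 4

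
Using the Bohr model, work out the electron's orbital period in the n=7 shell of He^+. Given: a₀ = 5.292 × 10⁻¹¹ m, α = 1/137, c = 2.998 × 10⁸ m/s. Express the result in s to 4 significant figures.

1.303 × 10⁻¹⁴ s

r = n²a₀/Z = 7²·5.292 × 10⁻¹¹/2 = 1.297 × 10⁻⁹ m
v = Zαc/n = 2·0.007299·2.998 × 10⁸/7 = 6.252 × 10⁵ m/s
T = 2πr/v = 1.303 × 10⁻¹⁴ s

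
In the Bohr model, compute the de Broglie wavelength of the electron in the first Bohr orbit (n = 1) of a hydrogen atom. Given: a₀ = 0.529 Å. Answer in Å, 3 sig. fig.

3.32 Å

The Bohr quantisation condition is nλ = 2πr_n.
r_n = n²a₀/Z = 0.529 Å
λ = 2πr_n/n = 2π·0.529/1 = 3.32 Å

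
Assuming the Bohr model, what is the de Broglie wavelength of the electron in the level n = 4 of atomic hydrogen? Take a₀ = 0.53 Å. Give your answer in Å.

The Bohr quantisation condition is nλ = 2πr_n.
r_n = n²a₀/Z = 8.5 Å
λ = 2πr_n/n = 2π·8.5/4 = 13 Å

13 Å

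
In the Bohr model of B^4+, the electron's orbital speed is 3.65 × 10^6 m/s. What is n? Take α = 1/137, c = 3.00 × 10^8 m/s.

v_n = Zαc/n ⇒ n = Zαc/v = 5 × 0.00730 × 3.00 × 10^8 / 3.65 × 10^6 ≈ 3.00
n = 3

3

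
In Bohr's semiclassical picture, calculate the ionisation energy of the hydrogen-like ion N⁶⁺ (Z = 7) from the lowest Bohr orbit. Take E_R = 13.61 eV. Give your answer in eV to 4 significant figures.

666.9 eV

E_n = −E_R·Z²/n² = −13.61 × 7²/1² eV = -666.9 eV
Ionisation energy = −E_n = 666.9 eV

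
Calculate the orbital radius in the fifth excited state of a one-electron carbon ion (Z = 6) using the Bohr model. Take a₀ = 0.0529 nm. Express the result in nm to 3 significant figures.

0.317 nm

r_n = n²a₀/Z = 6² × 0.0529 / 6
    = 36 × 0.0529 / 6 = 0.317 nm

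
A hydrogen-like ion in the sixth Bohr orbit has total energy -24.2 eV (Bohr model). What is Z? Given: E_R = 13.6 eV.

8

E_n = −E_R Z²/n² ⇒ Z² = −E_n n²/E_R = 24.2 × 6² / 13.6 ≈ 64.06
Z = 8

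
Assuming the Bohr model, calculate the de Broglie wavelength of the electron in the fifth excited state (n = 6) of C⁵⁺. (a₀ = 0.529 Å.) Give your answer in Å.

3.32 Å

The Bohr quantisation condition is nλ = 2πr_n.
r_n = n²a₀/Z = 3.17 Å
λ = 2πr_n/n = 2π·3.17/6 = 3.32 Å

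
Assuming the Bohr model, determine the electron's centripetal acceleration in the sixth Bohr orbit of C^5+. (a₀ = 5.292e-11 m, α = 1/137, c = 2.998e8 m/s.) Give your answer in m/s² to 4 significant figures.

r = n²a₀/Z = 3.175e-10 m, v = Zαc/n = 2.188e6 m/s
a = v²/r = (2.188e6)² / 3.175e-10 = 1.508e22 m/s²

1.508e22 m/s²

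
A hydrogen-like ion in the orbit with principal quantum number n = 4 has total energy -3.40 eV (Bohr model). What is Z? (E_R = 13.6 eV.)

E_n = −E_R Z²/n² ⇒ Z² = −E_n n²/E_R = 3.40 × 4² / 13.6 ≈ 4.00
Z = 2

2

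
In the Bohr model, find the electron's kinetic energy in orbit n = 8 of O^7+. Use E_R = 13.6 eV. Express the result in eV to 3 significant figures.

13.6 eV

For a Coulomb orbit the virial theorem gives K = −E_n.
E_n = −E_R·Z²/n², so K = E_R·Z²/n² = 13.6 × 8²/8² = 13.6 eV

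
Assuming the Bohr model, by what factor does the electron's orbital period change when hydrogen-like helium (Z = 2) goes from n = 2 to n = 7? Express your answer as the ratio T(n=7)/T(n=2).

T ∝ Z^-2 · n^3; with Z fixed, T ∝ n^3.
T(n=7)/T(n=2) = (7/2)^3 = 343/8

343/8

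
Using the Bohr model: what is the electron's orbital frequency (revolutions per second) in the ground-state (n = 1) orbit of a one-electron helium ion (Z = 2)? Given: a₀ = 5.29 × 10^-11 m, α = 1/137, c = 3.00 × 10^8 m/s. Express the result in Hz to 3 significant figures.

r = n²a₀/Z = 2.65 × 10^-11 m, v = Zαc/n = 4.38 × 10^6 m/s
f = v/(2πr) = 2.64 × 10^16 Hz

2.64 × 10^16 Hz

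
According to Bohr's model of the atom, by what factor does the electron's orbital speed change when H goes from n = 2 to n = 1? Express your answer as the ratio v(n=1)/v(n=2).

v ∝ Z^1 · n^-1; with Z fixed, v ∝ n^-1.
v(n=1)/v(n=2) = (1/2)^-1 = 2

2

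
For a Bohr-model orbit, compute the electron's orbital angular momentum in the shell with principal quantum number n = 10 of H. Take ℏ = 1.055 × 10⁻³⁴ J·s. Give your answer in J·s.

1.055 × 10⁻³³ J·s

L_n = nℏ = 10 × 1.055 × 10⁻³⁴ = 1.055 × 10⁻³³ J·s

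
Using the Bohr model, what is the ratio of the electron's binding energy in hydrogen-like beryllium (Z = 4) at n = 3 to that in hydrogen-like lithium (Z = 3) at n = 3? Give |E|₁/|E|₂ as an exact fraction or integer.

|E| ∝ Z^2 · n^-2
|E|₁/|E|₂ = (4/3)^2 · (3/3)^-2 = 16/9

16/9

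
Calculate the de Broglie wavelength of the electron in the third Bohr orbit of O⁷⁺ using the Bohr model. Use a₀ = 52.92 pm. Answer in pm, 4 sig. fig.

124.7 pm

The Bohr quantisation condition is nλ = 2πr_n.
r_n = n²a₀/Z = 59.54 pm
λ = 2πr_n/n = 2π·59.54/3 = 124.7 pm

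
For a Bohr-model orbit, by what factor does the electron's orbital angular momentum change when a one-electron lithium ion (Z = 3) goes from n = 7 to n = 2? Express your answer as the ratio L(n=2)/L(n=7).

2/7

L = nℏ depends only on n, so L ∝ n.
L(n=2)/L(n=7) = (2/7)^1 = 2/7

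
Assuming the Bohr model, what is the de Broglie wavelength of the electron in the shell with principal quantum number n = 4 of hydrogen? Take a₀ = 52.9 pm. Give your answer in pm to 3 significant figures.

The Bohr quantisation condition is nλ = 2πr_n.
r_n = n²a₀/Z = 846 pm
λ = 2πr_n/n = 2π·846/4 = 1330 pm

1330 pm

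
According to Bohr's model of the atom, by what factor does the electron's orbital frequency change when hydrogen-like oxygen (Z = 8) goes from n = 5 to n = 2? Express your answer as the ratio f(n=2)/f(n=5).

125/8

f ∝ Z^2 · n^-3; with Z fixed, f ∝ n^-3.
f(n=2)/f(n=5) = (2/5)^-3 = 125/8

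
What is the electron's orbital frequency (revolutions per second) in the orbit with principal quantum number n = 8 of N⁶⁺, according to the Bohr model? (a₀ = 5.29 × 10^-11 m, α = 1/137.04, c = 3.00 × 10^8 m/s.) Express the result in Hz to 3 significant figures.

r = n²a₀/Z = 4.84 × 10^-10 m, v = Zαc/n = 1.92 × 10^6 m/s
f = v/(2πr) = 6.30 × 10^14 Hz

6.30 × 10^14 Hz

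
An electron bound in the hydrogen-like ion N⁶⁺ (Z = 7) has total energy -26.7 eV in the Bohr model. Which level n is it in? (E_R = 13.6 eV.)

E_n = −E_R Z²/n² ⇒ n² = E_R Z²/(−E_n) = 13.6 × 7² / 26.7 ≈ 24.96
n = 5

5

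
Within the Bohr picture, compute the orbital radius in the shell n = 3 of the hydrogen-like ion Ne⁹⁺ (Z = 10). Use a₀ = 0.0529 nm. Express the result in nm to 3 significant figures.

0.0476 nm

r_n = n²a₀/Z = 3² × 0.0529 / 10
    = 9 × 0.0529 / 10 = 0.0476 nm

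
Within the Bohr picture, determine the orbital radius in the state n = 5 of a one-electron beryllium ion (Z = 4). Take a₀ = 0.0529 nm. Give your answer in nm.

0.331 nm

r_n = n²a₀/Z = 5² × 0.0529 / 4
    = 25 × 0.0529 / 4 = 0.331 nm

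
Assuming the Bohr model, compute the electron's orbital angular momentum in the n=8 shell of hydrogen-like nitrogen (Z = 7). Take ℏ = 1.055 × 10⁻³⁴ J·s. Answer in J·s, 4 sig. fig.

8.440 × 10⁻³⁴ J·s

L_n = nℏ = 8 × 1.055 × 10⁻³⁴ = 8.440 × 10⁻³⁴ J·s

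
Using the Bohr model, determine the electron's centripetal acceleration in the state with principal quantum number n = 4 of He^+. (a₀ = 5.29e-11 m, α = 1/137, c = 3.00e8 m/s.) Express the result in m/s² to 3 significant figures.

r = n²a₀/Z = 4.23e-10 m, v = Zαc/n = 1.09e6 m/s
a = v²/r = (1.09e6)² / 4.23e-10 = 2.83e21 m/s²

2.83e21 m/s²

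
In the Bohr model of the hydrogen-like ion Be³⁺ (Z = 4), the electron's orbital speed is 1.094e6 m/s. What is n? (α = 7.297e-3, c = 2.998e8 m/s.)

8

v_n = Zαc/n ⇒ n = Zαc/v = 4 × 0.007297 × 2.998e8 / 1.094e6 ≈ 8.00
n = 8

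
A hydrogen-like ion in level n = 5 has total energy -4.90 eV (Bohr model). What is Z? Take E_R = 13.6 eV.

3

E_n = −E_R Z²/n² ⇒ Z² = −E_n n²/E_R = 4.90 × 5² / 13.6 ≈ 9.01
Z = 3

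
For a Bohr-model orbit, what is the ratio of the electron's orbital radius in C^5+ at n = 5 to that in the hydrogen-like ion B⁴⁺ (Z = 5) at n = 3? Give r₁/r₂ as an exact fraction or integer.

r ∝ Z^-1 · n^2
r₁/r₂ = (6/5)^-1 · (5/3)^2 = 125/54

125/54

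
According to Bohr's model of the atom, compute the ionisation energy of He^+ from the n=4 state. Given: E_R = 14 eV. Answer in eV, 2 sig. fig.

E_n = −E_R·Z²/n² = −14 × 2²/4² eV = -3.5 eV
Ionisation energy = −E_n = 3.5 eV

3.5 eV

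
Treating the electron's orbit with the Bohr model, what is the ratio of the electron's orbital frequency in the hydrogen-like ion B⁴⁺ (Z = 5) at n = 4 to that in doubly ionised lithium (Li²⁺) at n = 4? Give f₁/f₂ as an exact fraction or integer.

f ∝ Z^2 · n^-3
f₁/f₂ = (5/3)^2 · (4/4)^-3 = 25/9

25/9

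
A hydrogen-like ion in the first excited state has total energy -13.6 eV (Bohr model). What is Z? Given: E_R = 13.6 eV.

E_n = −E_R Z²/n² ⇒ Z² = −E_n n²/E_R = 13.6 × 2² / 13.6 ≈ 4.00
Z = 2

2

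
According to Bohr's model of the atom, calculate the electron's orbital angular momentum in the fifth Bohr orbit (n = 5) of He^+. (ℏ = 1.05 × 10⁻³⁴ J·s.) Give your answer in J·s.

5.25 × 10⁻³⁴ J·s

L_n = nℏ = 5 × 1.05 × 10⁻³⁴ = 5.25 × 10⁻³⁴ J·s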